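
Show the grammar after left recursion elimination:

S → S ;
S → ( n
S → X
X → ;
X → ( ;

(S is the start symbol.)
S → ( n S'
S → X S'
S' → ; S'
S' → ε
X → ;
X → ( ;

S is directly left-recursive. The standard transformation for
  A → A α₁ | ... | A α_m | β₁ | ... | β_n
is
  A  → β₁ A' | ... | β_n A'
  A' → α₁ A' | ... | α_m A' | ε

S → ( n becomes S → ( n S'
S → X becomes S → X S'
S → S ; becomes S' → ; S'
Add S' → ε

Productions for other non-terminals are unchanged:
  X → ;
  X → ( ;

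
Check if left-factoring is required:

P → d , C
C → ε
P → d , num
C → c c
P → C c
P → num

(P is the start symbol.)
Yes, P has productions with common prefix 'd ,'

Left-factoring is needed when two productions for the same non-terminal
share a common prefix on the right-hand side.

Productions for P:
  P → d , C
  P → d , num
  P → C c
  P → num
Productions for C:
  C → ε
  C → c c

Found common prefix 'd ,' in productions for P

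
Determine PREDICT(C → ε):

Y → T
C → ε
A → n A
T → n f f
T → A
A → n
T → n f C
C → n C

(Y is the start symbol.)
{ $ }

PREDICT(C → ε) = (FIRST(RHS) \ {ε}) ∪ (FOLLOW(C) if ε ∈ FIRST(RHS), i.e. RHS ⇒* ε)
The right-hand side is ε (FIRST(ε) = { ε }), so the predict set is FOLLOW(C) = { $ }
PREDICT(C → ε) = { $ }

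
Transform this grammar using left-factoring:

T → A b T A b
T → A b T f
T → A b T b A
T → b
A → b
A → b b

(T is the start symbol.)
Left-factoring transforms A → αβ₁ | αβ₂ into A → αA' and A' → β₁ | β₂
(α is the longest common prefix among the alternatives). Repeat until
no nonterminal has two alternatives with a common prefix.

Round 1: T has alternatives sharing prefix 'A b T'. Introduce T': T → A b T T'
  Add: T' → A b
  Add: T' → f
  Add: T' → b A

Round 2: A has alternatives sharing prefix 'b'. Introduce A': A → b A'
  Add: A' → ε
  Add: A' → b

No remaining common prefixes — done.

Resulting grammar:
T → A b T T'
T' → A b
T' → f
T' → b A
T → b
A → b A'
A' → ε
A' → b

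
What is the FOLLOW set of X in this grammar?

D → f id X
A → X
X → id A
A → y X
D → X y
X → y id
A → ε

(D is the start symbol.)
{ $, 'y' }

In D → f id X: X is at the end, add FOLLOW(D)
In A → X: X is at the end, add FOLLOW(A)
In A → y X: X is at the end, add FOLLOW(A)
In D → X y: X is followed by y, add FIRST(y) \ {ε} = { 'y' }

The FOLLOW sets referred to above (computed the same way, to a fixed point):
  FOLLOW(D) = { $ }
  FOLLOW(A) = { $, 'y' }

Taking the union: FOLLOW(X) = { $, 'y' }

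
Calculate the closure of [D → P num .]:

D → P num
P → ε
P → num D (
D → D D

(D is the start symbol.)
Start with: [D → P num .]
The dot is at the end, so nothing is added.

CLOSURE = { [D → P num .] }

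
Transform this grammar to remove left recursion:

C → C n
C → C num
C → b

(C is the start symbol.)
C is directly left-recursive. The standard transformation for
  A → A α₁ | ... | A α_m | β₁ | ... | β_n
is
  A  → β₁ A' | ... | β_n A'
  A' → α₁ A' | ... | α_m A' | ε

C → b becomes C → b C'
C → C n becomes C' → n C'
C → C num becomes C' → num C'
Add C' → ε

Resulting grammar:
C → b C'
C' → n C'
C' → num C'
C' → ε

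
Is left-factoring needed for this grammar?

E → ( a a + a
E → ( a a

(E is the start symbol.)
Left-factoring is needed when two productions for the same non-terminal
share a common prefix on the right-hand side.

Productions for E:
  E → ( a a + a
  E → ( a a

Found common prefix '( a a' in productions for E

Answer: Yes, E has productions with common prefix '( a a'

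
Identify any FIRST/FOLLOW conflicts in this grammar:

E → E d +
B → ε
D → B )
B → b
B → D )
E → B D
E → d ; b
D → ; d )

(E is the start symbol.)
Yes. B → b with FOLLOW(B) on { 'b' }; B → D ')' with FOLLOW(B) on { ')', ';', 'b' }

Nullable non-terminals: B.
FIRST sets used below: FIRST(D) = { ')', ';', 'b' }

B: nullable alternative(s) B → ε; FOLLOW(B) = { ')', ';', 'b' }
  B → ε: FIRST \ {ε} = { } — this is the only nullable alternative, skip
  B → b: FIRST \ {ε} = { 'b' } — overlaps FOLLOW(B) on { 'b' }: CONFLICT
  B → D ): FIRST \ {ε} = { ')', ';', 'b' } — overlaps FOLLOW(B) on { ')', ';', 'b' }: CONFLICT

D, E have no nullable alternative, so no FIRST/FOLLOW check is needed there.

So the grammar has 2 FIRST/FOLLOW conflicts (marked CONFLICT above).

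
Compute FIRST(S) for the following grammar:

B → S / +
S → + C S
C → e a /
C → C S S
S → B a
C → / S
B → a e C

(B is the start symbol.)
{ '+', 'a' }

FIRST sets of the other non-terminals involved (by the same procedure, iterated to a fixed point):
  FIRST(B) = { '+', 'a' }

From S → + C S:
  - '+' is a terminal: add '+' and stop
From S → B a:
  - B is a non-terminal: add FIRST(B) \ {ε} = { '+', 'a' }
    B is not nullable, so stop

Collecting: FIRST(S) = { '+', 'a' }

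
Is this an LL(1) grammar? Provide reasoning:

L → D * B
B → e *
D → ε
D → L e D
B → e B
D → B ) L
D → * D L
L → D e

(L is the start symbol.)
A grammar is LL(1) if for each non-terminal N with multiple productions, the predict sets of those productions are pairwise disjoint, where PREDICT(N → α) = (FIRST(α) \ {ε}) ∪ (FOLLOW(N) if α ⇒* ε).

Relevant sets:
  FIRST(D) = { '*', 'e', ε }
  FIRST(L) = { '*', 'e' }
  FIRST(B) = { 'e' }
  FOLLOW(D) = { '*', 'e' }

For L:
  PREDICT(L → D '*' B) = { '*', 'e' }
  PREDICT(L → D e) = { '*', 'e' }
For B:
  PREDICT(B → e '*') = { 'e' }
  PREDICT(B → e B) = { 'e' }
For D:
  PREDICT(D → ε) = { '*', 'e' }
  PREDICT(D → L e D) = { '*', 'e' }
  PREDICT(D → B ')' L) = { 'e' }
  PREDICT(D → '*' D L) = { '*' }

Conflict found: Predict set conflict for L: { '*', 'e' }
The grammar is NOT LL(1).

Answer: No. Predict set conflict for L: { '*', 'e' }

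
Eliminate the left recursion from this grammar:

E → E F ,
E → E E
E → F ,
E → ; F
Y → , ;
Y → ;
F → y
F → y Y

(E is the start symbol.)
E → F , E'
E → ; F E'
E' → F , E'
E' → E E'
E' → ε
Y → , ;
Y → ;
F → y
F → y Y

E is directly left-recursive. The standard transformation for
  A → A α₁ | ... | A α_m | β₁ | ... | β_n
is
  A  → β₁ A' | ... | β_n A'
  A' → α₁ A' | ... | α_m A' | ε

E → F , becomes E → F , E'
E → ; F becomes E → ; F E'
E → E F , becomes E' → F , E'
E → E E becomes E' → E E'
Add E' → ε

Productions for other non-terminals are unchanged:
  Y → , ;
  Y → ;
  F → y
  F → y Y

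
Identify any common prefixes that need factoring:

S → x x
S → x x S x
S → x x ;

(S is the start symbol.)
Left-factoring is needed when two productions for the same non-terminal
share a common prefix on the right-hand side.

Productions for S:
  S → x x
  S → x x S x
  S → x x ;

Found common prefix 'x x' in productions for S

Answer: Yes, S has productions with common prefix 'x x'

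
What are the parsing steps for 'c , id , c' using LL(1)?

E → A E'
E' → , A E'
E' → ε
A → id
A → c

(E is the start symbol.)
Stack is shown with the top on the left.

Stack     Input         Action
------------------------------
E $       c , id , c $  output E → A E'
A E' $    c , id , c $  output A → c
c E' $    c , id , c $  match 'c'
E' $      , id , c $    output E' → , A E'
, A E' $  , id , c $    match ','
A E' $    id , c $      output A → id
id E' $   id , c $      match 'id'
E' $      , c $         output E' → , A E'
, A E' $  , c $         match ','
A E' $    c $           output A → c
c E' $    c $           match 'c'
E' $      $             output E' → ε
$         $             accept

The string is accepted.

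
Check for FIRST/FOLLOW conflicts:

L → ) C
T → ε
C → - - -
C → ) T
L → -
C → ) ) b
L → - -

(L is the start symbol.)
No FIRST/FOLLOW conflicts.

A FIRST/FOLLOW conflict occurs when a non-terminal N has a nullable alternative N → β (β ⇒* ε) and another alternative N → α with FIRST(α) ∩ FOLLOW(N) ≠ ∅: on such a lookahead the parser cannot decide between expanding α and letting N vanish via β.

Nullable non-terminals: T.
T has a nullable alternative but only one production, so nothing to check.

C, L have no nullable alternative, so no FIRST/FOLLOW check is needed there.

No FIRST/FOLLOW conflicts found.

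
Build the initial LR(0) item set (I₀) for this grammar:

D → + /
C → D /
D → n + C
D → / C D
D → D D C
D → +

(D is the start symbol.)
{ [D → . + /], [D → . +], [D → . / C D], [D → . D D C], [D → . n + C], [D' → . D] }

First, augment the grammar with D' → D
I₀ = CLOSURE({ [D' → . D] }):
  [D' → . D] has the dot before D: add [D → . + /], [D → . n + C], [D → . / C D], [D → . D D C], [D → . +]
No further items can be added.

I₀ = { [D → . + /], [D → . +], [D → . / C D], [D → . D D C], [D → . n + C], [D' → . D] }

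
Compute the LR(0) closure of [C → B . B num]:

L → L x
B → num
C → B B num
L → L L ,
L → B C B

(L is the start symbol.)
{ [B → . num], [C → B . B num] }

Start with: [C → B . B num]
  [C → B . B num] has the dot before B: add [B → . num]
No further items can be added.

CLOSURE = { [B → . num], [C → B . B num] }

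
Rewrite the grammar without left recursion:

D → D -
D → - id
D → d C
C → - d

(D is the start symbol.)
D is directly left-recursive. The standard transformation for
  A → A α₁ | ... | A α_m | β₁ | ... | β_n
is
  A  → β₁ A' | ... | β_n A'
  A' → α₁ A' | ... | α_m A' | ε

D → - id becomes D → - id D'
D → d C becomes D → d C D'
D → D - becomes D' → - D'
Add D' → ε

Productions for other non-terminals are unchanged:
  C → - d

Resulting grammar:
D → - id D'
D → d C D'
D' → - D'
D' → ε
C → - d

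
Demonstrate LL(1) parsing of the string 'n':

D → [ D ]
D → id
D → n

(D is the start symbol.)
LL(1) parsing maintains a stack (initially the start symbol over $) and the input. At each step: if the stack top is a terminal, match it against the current input token; if it is a non-terminal N, replace it with the RHS of M[N, lookahead] (the unique production whose predict set contains the lookahead).

Stack is shown with the top on the left.

Stack  Input  Action
--------------------
D $    n $    output D → n
n $    n $    match 'n'
$      $      accept

The string is accepted.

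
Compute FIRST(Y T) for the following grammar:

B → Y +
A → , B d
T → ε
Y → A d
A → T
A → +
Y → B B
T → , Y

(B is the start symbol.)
{ '+', ',', 'd' }

FIRST sets of the non-terminals involved (from the grammar, by fixed-point iteration):
  FIRST(Y) = { '+', ',', 'd' }

To compute FIRST(Y T), process the symbols left to right:
Symbol Y is a non-terminal. Add FIRST(Y) \ {ε} = { '+', ',', 'd' }
Y is not nullable (ε ∉ FIRST(Y)), so stop here.
FIRST(Y T) = { '+', ',', 'd' }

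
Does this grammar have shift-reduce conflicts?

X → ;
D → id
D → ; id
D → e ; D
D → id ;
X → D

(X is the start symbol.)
A shift-reduce conflict occurs when an LR(0) state has both:
  - a complete (reduce) item [A → α .] (dot at the end), and
  - a shift item [B → β . c γ] (dot before a terminal).

Augment with X' → X and build the canonical LR(0) collection (I0 = CLOSURE({[X' → . X]}), then GOTO on every symbol after a dot until no new states appear). It has 11 states:
  I0: { [D → . ; id], [D → . e ; D], [D → . id ;], [D → . id], [X → . ;], [X → . D], [X' → . X] }  — shift
  I1: { [D → ; . id], [X → ; .] }  — shift, reduce
  I2: { [X → D .] }  — reduce
  I3: { [X' → X .] }  — accept
  I4: { [D → e . ; D] }  — shift
  I5: { [D → id . ;], [D → id .] }  — shift, reduce
  I6: { [D → id ; .] }  — reduce
  I7: { [D → . ; id], [D → . e ; D], [D → . id ;], [D → . id], [D → e ; . D] }  — shift
  I8: { [D → ; . id] }  — shift
  I9: { [D → e ; D .] }  — reduce
  I10: { [D → ; id .] }  — reduce

I1 contains reduce item [X → ; .] and shift item [D → ; . id] — shift-reduce conflict.
I5 contains reduce item [D → id .] and shift item [D → id . ;] — shift-reduce conflict.

Answer: Yes — I1: [X → ; .] vs [D → ; . id]; I5: [D → id .] vs [D → id . ;]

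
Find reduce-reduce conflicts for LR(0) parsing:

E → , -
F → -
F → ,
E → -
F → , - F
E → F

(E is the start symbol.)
Yes — I2: [E → - .] vs [F → - .]

Augment with E' → E and build the canonical LR(0) collection (I0 = CLOSURE({[E' → . E]}), then GOTO on every symbol after a dot until no new states appear). It has 10 states:
  I0: { [E → . , -], [E → . -], [E → . F], [E' → . E], [F → . , - F], [F → . ,], [F → . -] }  — shift
  I1: { [E → , . -], [F → , . - F], [F → , .] }  — shift, reduce
  I2: { [E → - .], [F → - .] }  — 2 reduces
  I3: { [E' → E .] }  — accept
  I4: { [E → F .] }  — reduce
  I5: { [E → , - .], [F → , - . F], [F → . , - F], [F → . ,], [F → . -] }  — shift, reduce
  I6: { [F → , . - F], [F → , .] }  — shift, reduce
  I7: { [F → - .] }  — reduce
  I8: { [F → , - F .] }  — reduce
  I9: { [F → , - . F], [F → . , - F], [F → . ,], [F → . -] }  — shift

I2 contains complete items [E → - .], [F → - .] — reduce-reduce conflict.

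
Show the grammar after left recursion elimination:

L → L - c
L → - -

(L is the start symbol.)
L → - - L'
L' → - c L'
L' → ε

L is directly left-recursive. The standard transformation for
  A → A α₁ | ... | A α_m | β₁ | ... | β_n
is
  A  → β₁ A' | ... | β_n A'
  A' → α₁ A' | ... | α_m A' | ε

L → - - becomes L → - - L'
L → L - c becomes L' → - c L'
Add L' → ε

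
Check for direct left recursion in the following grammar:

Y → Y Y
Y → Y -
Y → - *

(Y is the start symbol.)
Y → Y Y: LEFT RECURSIVE (starts with Y)
Y → Y -: LEFT RECURSIVE (starts with Y)
Y → - *: starts with '-'

The grammar has direct left recursion on: Y.

Answer: Yes, Y is left-recursive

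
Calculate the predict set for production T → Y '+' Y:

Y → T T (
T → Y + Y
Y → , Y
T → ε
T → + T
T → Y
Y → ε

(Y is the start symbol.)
{ '(', '+', ',' }

PREDICT(T → Y '+' Y) = (FIRST(RHS) \ {ε}) ∪ (FOLLOW(T) if ε ∈ FIRST(RHS), i.e. RHS ⇒* ε)
FIRST(Y) = { '(', '+', ',', ε }
FIRST(Y '+' Y) = { '(', '+', ',' }
ε ∉ FIRST(Y '+' Y), so FOLLOW(T) is not added.
PREDICT(T → Y '+' Y) = { '(', '+', ',' }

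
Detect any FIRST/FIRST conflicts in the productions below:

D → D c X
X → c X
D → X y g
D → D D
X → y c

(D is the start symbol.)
A FIRST/FIRST conflict occurs when two productions N → α and N → β for the same non-terminal have FIRST(α) ∩ FIRST(β) ≠ ∅ (with ε ∈ FIRST of a nullable right-hand side, so two nullable alternatives also conflict).

FIRST sets of the non-terminals at (or reachable through a nullable prefix from) the front of some alternative:
  FIRST(D) = { 'c', 'y' }
  FIRST(X) = { 'c', 'y' }

Productions for D:
  D → D c X: FIRST = { 'c', 'y' }
  D → X y g: FIRST = { 'c', 'y' }
  D → D D: FIRST = { 'c', 'y' }
Productions for X:
  X → c X: FIRST = { 'c' }
  X → y c: FIRST = { 'y' }

Conflict for D: D → D c X and D → X y g
  Overlap: { 'c', 'y' }
Conflict for D: D → D c X and D → D D
  Overlap: { 'c', 'y' }
Conflict for D: D → X y g and D → D D
  Overlap: { 'c', 'y' }

Answer: Yes. D → D c X / D → X y g on { 'c', 'y' }; D → D c X / D → D D on { 'c', 'y' }; D → X y g / D → D D on { 'c', 'y' }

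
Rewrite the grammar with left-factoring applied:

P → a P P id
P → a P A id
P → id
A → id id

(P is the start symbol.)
Left-factoring transforms A → αβ₁ | αβ₂ into A → αA' and A' → β₁ | β₂
(α is the longest common prefix among the alternatives). Repeat until
no nonterminal has two alternatives with a common prefix.

Round 1: P has alternatives sharing prefix 'a P'. Introduce P': P → a P P'
  Add: P' → P id
  Add: P' → A id

No remaining common prefixes — done.

Resulting grammar:
P → a P P'
P' → P id
P' → A id
P → id
A → id id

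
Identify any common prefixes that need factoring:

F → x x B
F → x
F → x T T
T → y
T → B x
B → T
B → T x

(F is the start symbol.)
Left-factoring is needed when two productions for the same non-terminal
share a common prefix on the right-hand side.

Productions for F:
  F → x x B
  F → x
  F → x T T
Productions for T:
  T → y
  T → B x
Productions for B:
  B → T
  B → T x

Found common prefix 'x' in productions for F
Found common prefix 'T' in productions for B

Answer: Yes, F has productions with common prefix 'x'; B has productions with common prefix 'T'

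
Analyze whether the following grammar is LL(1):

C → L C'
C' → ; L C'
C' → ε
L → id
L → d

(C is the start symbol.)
Relevant sets:
  FOLLOW(C') = { $ }

For C':
  PREDICT(C' → ';' L C') = { ';' }
  PREDICT(C' → ε) = { $ }
For L:
  PREDICT(L → id) = { 'id' }
  PREDICT(L → d) = { 'd' }
C has a single production, so nothing to check there.

All predict sets are disjoint. The grammar IS LL(1).

Answer: Yes, the grammar is LL(1).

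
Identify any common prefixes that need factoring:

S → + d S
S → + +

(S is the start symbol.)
Left-factoring is needed when two productions for the same non-terminal
share a common prefix on the right-hand side.

Productions for S:
  S → + d S
  S → + +

Found common prefix '+' in productions for S

Answer: Yes, S has productions with common prefix '+'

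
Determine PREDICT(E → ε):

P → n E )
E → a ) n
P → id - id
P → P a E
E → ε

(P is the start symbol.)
PREDICT(E → ε) = (FIRST(RHS) \ {ε}) ∪ (FOLLOW(E) if ε ∈ FIRST(RHS), i.e. RHS ⇒* ε)
The right-hand side is ε (FIRST(ε) = { ε }), so the predict set is FOLLOW(E) = { $, ')', 'a' }
PREDICT(E → ε) = { $, ')', 'a' }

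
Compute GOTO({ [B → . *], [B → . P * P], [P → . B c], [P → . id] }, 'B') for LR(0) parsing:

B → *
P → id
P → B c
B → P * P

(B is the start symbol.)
GOTO(I, 'B') = CLOSURE({ [A → αX.β] : [A → α.Xβ] ∈ I, X = 'B' })

Items with dot before 'B', with the dot advanced:
  [P → . B c] → [P → B . c]
Closure adds nothing (no advanced item has the dot before a non-terminal).

GOTO = { [P → B . c] }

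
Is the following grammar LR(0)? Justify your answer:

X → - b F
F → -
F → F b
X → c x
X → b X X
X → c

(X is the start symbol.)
Augment with X' → X and build the canonical LR(0) collection (I0 = CLOSURE({[X' → . X]}), then GOTO on every symbol after a dot until no new states appear). It has 12 states:
  I0: { [X → . - b F], [X → . b X X], [X → . c x], [X → . c], [X' → . X] }  — shift
  I1: { [X → - . b F] }  — shift
  I2: { [X' → X .] }  — accept
  I3: { [X → . - b F], [X → . b X X], [X → . c x], [X → . c], [X → b . X X] }  — shift
  I4: { [X → c . x], [X → c .] }  — shift, reduce
  I5: { [X → c x .] }  — reduce
  I6: { [X → . - b F], [X → . b X X], [X → . c x], [X → . c], [X → b X . X] }  — shift
  I7: { [X → b X X .] }  — reduce
  I8: { [F → . -], [F → . F b], [X → - b . F] }  — shift
  I9: { [F → - .] }  — reduce
  I10: { [F → F . b], [X → - b F .] }  — shift, reduce
  I11: { [F → F b .] }  — reduce

Conflict in state I4:
  Shift-reduce conflict between [X → c .] and [X → c . x]
So the grammar is NOT LR(0).

Answer: No. Shift-reduce conflict between [X → c .] and [X → c . x]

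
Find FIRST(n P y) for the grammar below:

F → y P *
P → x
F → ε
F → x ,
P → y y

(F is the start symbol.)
{ 'n' }

To compute FIRST(n P y), process the symbols left to right:
Symbol n is a terminal. Add 'n' and stop.
FIRST(n P y) = { 'n' }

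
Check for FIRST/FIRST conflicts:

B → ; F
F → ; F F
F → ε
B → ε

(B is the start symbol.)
A FIRST/FIRST conflict occurs when two productions N → α and N → β for the same non-terminal have FIRST(α) ∩ FIRST(β) ≠ ∅ (with ε ∈ FIRST of a nullable right-hand side, so two nullable alternatives also conflict).

Productions for B:
  B → ; F: FIRST = { ';' }
  B → ε: FIRST = { ε }
Productions for F:
  F → ; F F: FIRST = { ';' }
  F → ε: FIRST = { ε }

All alternatives of each non-terminal have pairwise disjoint FIRST sets.

Answer: No FIRST/FIRST conflicts.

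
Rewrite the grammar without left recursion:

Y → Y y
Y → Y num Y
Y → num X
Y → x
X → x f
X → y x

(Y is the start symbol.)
Y → num X Y'
Y → x Y'
Y' → y Y'
Y' → num Y Y'
Y' → ε
X → x f
X → y x

Y is directly left-recursive. The standard transformation for
  A → A α₁ | ... | A α_m | β₁ | ... | β_n
is
  A  → β₁ A' | ... | β_n A'
  A' → α₁ A' | ... | α_m A' | ε

Y → num X becomes Y → num X Y'
Y → x becomes Y → x Y'
Y → Y y becomes Y' → y Y'
Y → Y num Y becomes Y' → num Y Y'
Add Y' → ε

Productions for other non-terminals are unchanged:
  X → x f
  X → y x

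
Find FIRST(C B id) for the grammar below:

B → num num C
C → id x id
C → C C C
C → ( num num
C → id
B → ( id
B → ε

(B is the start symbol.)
FIRST sets of the non-terminals involved (from the grammar, by fixed-point iteration):
  FIRST(C) = { '(', 'id' }

To compute FIRST(C B id), process the symbols left to right:
Symbol C is a non-terminal. Add FIRST(C) \ {ε} = { '(', 'id' }
C is not nullable (ε ∉ FIRST(C)), so stop here.
FIRST(C B id) = { '(', 'id' }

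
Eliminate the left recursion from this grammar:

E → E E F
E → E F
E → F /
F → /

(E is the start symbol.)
E → F / E'
E' → E F E'
E' → F E'
E' → ε
F → /

E is directly left-recursive. The standard transformation for
  A → A α₁ | ... | A α_m | β₁ | ... | β_n
is
  A  → β₁ A' | ... | β_n A'
  A' → α₁ A' | ... | α_m A' | ε

E → F / becomes E → F / E'
E → E E F becomes E' → E F E'
E → E F becomes E' → F E'
Add E' → ε

Productions for other non-terminals are unchanged:
  F → /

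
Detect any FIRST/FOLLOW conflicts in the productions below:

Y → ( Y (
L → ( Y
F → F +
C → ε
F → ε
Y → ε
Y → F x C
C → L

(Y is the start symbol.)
Yes. Y → '(' Y '(' with FOLLOW(Y) on { '(' }; F → F '+' with FOLLOW(F) on { '+' }; C → L with FOLLOW(C) on { '(' }

Nullable non-terminals: C, F, Y.
FIRST sets used below: FIRST(L) = { '(' }, FIRST(F) = { '+', ε }

C: nullable alternative(s) C → ε; FOLLOW(C) = { $, '(' }
  C → ε: FIRST \ {ε} = { } — this is the only nullable alternative, skip
  C → L: FIRST \ {ε} = { '(' } — overlaps FOLLOW(C) on { '(' }: CONFLICT

F: nullable alternative(s) F → ε; FOLLOW(F) = { '+', 'x' }
  F → F +: FIRST \ {ε} = { '+' } — overlaps FOLLOW(F) on { '+' }: CONFLICT
  F → ε: FIRST \ {ε} = { } — this is the only nullable alternative, skip

Y: nullable alternative(s) Y → ε; FOLLOW(Y) = { $, '(' }
  Y → ( Y (: FIRST \ {ε} = { '(' } — overlaps FOLLOW(Y) on { '(' }: CONFLICT
  Y → ε: FIRST \ {ε} = { } — this is the only nullable alternative, skip
  Y → F x C: FIRST \ {ε} = { '+', 'x' } — disjoint from FOLLOW(Y)

L has no nullable alternative, so no FIRST/FOLLOW check is needed there.

So the grammar has 3 FIRST/FOLLOW conflicts (marked CONFLICT above).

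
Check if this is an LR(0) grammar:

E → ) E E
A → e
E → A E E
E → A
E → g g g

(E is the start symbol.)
No. Shift-reduce conflict between [E → A .] and [A → . e]

A grammar is LR(0) if no state in the canonical LR(0) collection has:
  - both a shift item (dot before a terminal) and a complete item (shift-reduce conflict), or
  - two or more complete items (reduce-reduce conflict; the accept item [E' → E .] counts as a complete item here).

Augment with E' → E and build the canonical LR(0) collection (I0 = CLOSURE({[E' → . E]}), then GOTO on every symbol after a dot until no new states appear). It has 12 states:
  I0: { [A → . e], [E → . ) E E], [E → . A E E], [E → . A], [E → . g g g], [E' → . E] }  — shift
  I1: { [A → . e], [E → ) . E E], [E → . ) E E], [E → . A E E], [E → . A], [E → . g g g] }  — shift
  I2: { [A → . e], [E → . ) E E], [E → . A E E], [E → . A], [E → . g g g], [E → A . E E], [E → A .] }  — shift, reduce
  I3: { [E' → E .] }  — accept
  I4: { [A → e .] }  — reduce
  I5: { [E → g . g g] }  — shift
  I6: { [E → g g . g] }  — shift
  I7: { [E → g g g .] }  — reduce
  I8: { [A → . e], [E → . ) E E], [E → . A E E], [E → . A], [E → . g g g], [E → A E . E] }  — shift
  I9: { [E → A E E .] }  — reduce
  I10: { [A → . e], [E → ) E . E], [E → . ) E E], [E → . A E E], [E → . A], [E → . g g g] }  — shift
  I11: { [E → ) E E .] }  — reduce

Conflict in state I2:
  Shift-reduce conflict between [E → A .] and [A → . e]
So the grammar is NOT LR(0).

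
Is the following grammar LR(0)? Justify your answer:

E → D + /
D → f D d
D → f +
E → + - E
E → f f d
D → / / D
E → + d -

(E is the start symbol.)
Yes, the grammar is LR(0)

Augment with E' → E and build the canonical LR(0) collection (I0 = CLOSURE({[E' → . E]}), then GOTO on every symbol after a dot until no new states appear). It has 20 states:
  I0: { [D → . / / D], [D → . f +], [D → . f D d], [E → . + - E], [E → . + d -], [E → . D + /], [E → . f f d], [E' → . E] }  — shift
  I1: { [E → + . - E], [E → + . d -] }  — shift
  I2: { [D → / . / D] }  — shift
  I3: { [E → D . + /] }  — shift
  I4: { [E' → E .] }  — accept
  I5: { [D → . / / D], [D → . f +], [D → . f D d], [D → f . +], [D → f . D d], [E → f . f d] }  — shift
  I6: { [D → f + .] }  — reduce
  I7: { [D → f D . d] }  — shift
  I8: { [D → . / / D], [D → . f +], [D → . f D d], [D → f . +], [D → f . D d], [E → f f . d] }  — shift
  I9: { [E → f f d .] }  — reduce
  I10: { [D → . / / D], [D → . f +], [D → . f D d], [D → f . +], [D → f . D d] }  — shift
  I11: { [D → f D d .] }  — reduce
  I12: { [E → D + . /] }  — shift
  I13: { [E → D + / .] }  — reduce
  I14: { [D → . / / D], [D → . f +], [D → . f D d], [D → / / . D] }  — shift
  I15: { [D → / / D .] }  — reduce
  I16: { [D → . / / D], [D → . f +], [D → . f D d], [E → + - . E], [E → . + - E], [E → . + d -], [E → . D + /], [E → . f f d] }  — shift
  I17: { [E → + d . -] }  — shift
  I18: { [E → + d - .] }  — reduce
  I19: { [E → + - E .] }  — reduce

Every state is either a pure shift/goto state or contains exactly one complete item and nothing to shift — no conflicts. The grammar is LR(0).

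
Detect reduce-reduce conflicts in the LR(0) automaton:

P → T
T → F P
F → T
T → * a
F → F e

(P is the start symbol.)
Yes — I4: [F → T .] vs [P → T .]

Augment with P' → P and build the canonical LR(0) collection (I0 = CLOSURE({[P' → . P]}), then GOTO on every symbol after a dot until no new states appear). It has 8 states:
  I0: { [F → . F e], [F → . T], [P → . T], [P' → . P], [T → . * a], [T → . F P] }  — shift
  I1: { [T → * . a] }  — shift
  I2: { [F → . F e], [F → . T], [F → F . e], [P → . T], [T → . * a], [T → . F P], [T → F . P] }  — shift
  I3: { [P' → P .] }  — accept
  I4: { [F → T .], [P → T .] }  — 2 reduces
  I5: { [T → F P .] }  — reduce
  I6: { [F → F e .] }  — reduce
  I7: { [T → * a .] }  — reduce

I4 contains complete items [F → T .], [P → T .] — reduce-reduce conflict.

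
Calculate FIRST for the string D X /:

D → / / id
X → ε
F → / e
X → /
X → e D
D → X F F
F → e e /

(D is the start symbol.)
{ '/', 'e' }

FIRST sets of the non-terminals involved (from the grammar, by fixed-point iteration):
  FIRST(D) = { '/', 'e' }

To compute FIRST(D X /), process the symbols left to right:
Symbol D is a non-terminal. Add FIRST(D) \ {ε} = { '/', 'e' }
D is not nullable (ε ∉ FIRST(D)), so stop here.
FIRST(D X /) = { '/', 'e' }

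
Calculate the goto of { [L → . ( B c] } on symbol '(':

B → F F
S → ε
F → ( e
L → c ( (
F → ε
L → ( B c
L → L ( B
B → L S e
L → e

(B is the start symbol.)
GOTO(I, '(') = CLOSURE({ [A → αX.β] : [A → α.Xβ] ∈ I, X = '(' })

Items with dot before '(', with the dot advanced:
  [L → . ( B c] → [L → ( . B c]
Closure of the advanced items:
  [L → ( . B c] has the dot before B: add [B → . F F], [B → . L S e]
  [B → . F F] has the dot before F: add [F → . ( e], [F → .]
  [B → . L S e] has the dot before L: add [L → . c ( (], [L → . ( B c], [L → . L ( B], [L → . e]

GOTO = { [B → . F F], [B → . L S e], [F → . ( e], [F → .], [L → ( . B c], [L → . ( B c], [L → . L ( B], [L → . c ( (], [L → . e] }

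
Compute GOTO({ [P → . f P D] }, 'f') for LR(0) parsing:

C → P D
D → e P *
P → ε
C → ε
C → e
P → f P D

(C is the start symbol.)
{ [P → . f P D], [P → .], [P → f . P D] }

GOTO(I, 'f') = CLOSURE({ [A → αX.β] : [A → α.Xβ] ∈ I, X = 'f' })

Items with dot before 'f', with the dot advanced:
  [P → . f P D] → [P → f . P D]
Closure of the advanced items:
  [P → f . P D] has the dot before P: add [P → .], [P → . f P D]

GOTO = { [P → . f P D], [P → .], [P → f . P D] }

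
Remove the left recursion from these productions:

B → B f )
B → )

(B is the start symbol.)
B → ) B'
B' → f ) B'
B' → ε

B is directly left-recursive. The standard transformation for
  A → A α₁ | ... | A α_m | β₁ | ... | β_n
is
  A  → β₁ A' | ... | β_n A'
  A' → α₁ A' | ... | α_m A' | ε

B → ) becomes B → ) B'
B → B f ) becomes B' → f ) B'
Add B' → ε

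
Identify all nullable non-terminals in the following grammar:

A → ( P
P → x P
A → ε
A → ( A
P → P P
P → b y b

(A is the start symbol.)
{ 'A' }

A non-terminal is nullable if it can derive ε (the empty string): either it has an ε-production, or it has a production whose right-hand side consists entirely of nullable non-terminals.

ε-productions: A → ε
So A is immediately nullable.
No further non-terminal can be added: every production for the remaining non-terminals contains a terminal or a non-nullable non-terminal.
Nullable = { 'A' }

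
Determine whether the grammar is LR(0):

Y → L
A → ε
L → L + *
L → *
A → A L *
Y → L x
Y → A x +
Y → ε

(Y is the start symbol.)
No. Shift-reduce conflict between [A → .] and [L → . *]

A grammar is LR(0) if no state in the canonical LR(0) collection has:
  - both a shift item (dot before a terminal) and a complete item (shift-reduce conflict), or
  - two or more complete items (reduce-reduce conflict; the accept item [Y' → Y .] counts as a complete item here).

Augment with Y' → Y and build the canonical LR(0) collection (I0 = CLOSURE({[Y' → . Y]}), then GOTO on every symbol after a dot until no new states appear). It has 12 states:
  I0: { [A → . A L *], [A → .], [L → . *], [L → . L + *], [Y → . A x +], [Y → . L x], [Y → . L], [Y → .], [Y' → . Y] }  — shift, 2 reduces
  I1: { [L → * .] }  — reduce
  I2: { [A → A . L *], [L → . *], [L → . L + *], [Y → A . x +] }  — shift
  I3: { [L → L . + *], [Y → L . x], [Y → L .] }  — shift, reduce
  I4: { [Y' → Y .] }  — accept
  I5: { [L → L + . *] }  — shift
  I6: { [Y → L x .] }  — reduce
  I7: { [L → L + * .] }  — reduce
  I8: { [A → A L . *], [L → L . + *] }  — shift
  I9: { [Y → A x . +] }  — shift
  I10: { [Y → A x + .] }  — reduce
  I11: { [A → A L * .] }  — reduce

Conflict in state I0:
  Shift-reduce conflict between [A → .] and [L → . *]
So the grammar is NOT LR(0).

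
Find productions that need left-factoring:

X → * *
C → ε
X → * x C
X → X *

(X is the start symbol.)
Yes, X has productions with common prefix '*'

Left-factoring is needed when two productions for the same non-terminal
share a common prefix on the right-hand side.

Productions for X:
  X → * *
  X → * x C
  X → X *

Found common prefix '*' in productions for X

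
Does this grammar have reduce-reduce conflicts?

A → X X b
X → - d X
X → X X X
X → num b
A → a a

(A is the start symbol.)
Augment with A' → A and build the canonical LR(0) collection (I0 = CLOSURE({[A' → . A]}), then GOTO on every symbol after a dot until no new states appear). It has 14 states:
  I0: { [A → . X X b], [A → . a a], [A' → . A], [X → . - d X], [X → . X X X], [X → . num b] }  — shift
  I1: { [X → - . d X] }  — shift
  I2: { [A' → A .] }  — accept
  I3: { [A → X . X b], [X → . - d X], [X → . X X X], [X → . num b], [X → X . X X] }  — shift
  I4: { [A → a . a] }  — shift
  I5: { [X → num . b] }  — shift
  I6: { [X → num b .] }  — reduce
  I7: { [A → a a .] }  — reduce
  I8: { [A → X X . b], [X → . - d X], [X → . X X X], [X → . num b], [X → X . X X], [X → X X . X] }  — shift
  I9: { [X → . - d X], [X → . X X X], [X → . num b], [X → X . X X], [X → X X . X], [X → X X X .] }  — shift, reduce
  I10: { [A → X X b .] }  — reduce
  I11: { [X → - d . X], [X → . - d X], [X → . X X X], [X → . num b] }  — shift
  I12: { [X → - d X .], [X → . - d X], [X → . X X X], [X → . num b], [X → X . X X] }  — shift, reduce
  I13: { [X → . - d X], [X → . X X X], [X → . num b], [X → X . X X], [X → X X . X] }  — shift

No state contains more than one complete item.

Answer: No reduce-reduce conflicts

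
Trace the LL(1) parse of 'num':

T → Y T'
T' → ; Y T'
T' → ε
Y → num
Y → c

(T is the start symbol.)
LL(1) parsing maintains a stack (initially the start symbol over $) and the input. At each step: if the stack top is a terminal, match it against the current input token; if it is a non-terminal N, replace it with the RHS of M[N, lookahead] (the unique production whose predict set contains the lookahead).

Stack is shown with the top on the left.

Stack     Input  Action
-----------------------
T $       num $  output T → Y T'
Y T' $    num $  output Y → num
num T' $  num $  match 'num'
T' $      $      output T' → ε
$         $      accept

The string is accepted.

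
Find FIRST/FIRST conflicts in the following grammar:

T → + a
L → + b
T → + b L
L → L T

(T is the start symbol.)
Yes. T → '+' a / T → '+' b L on { '+' }; L → '+' b / L → L T on { '+' }

A FIRST/FIRST conflict occurs when two productions N → α and N → β for the same non-terminal have FIRST(α) ∩ FIRST(β) ≠ ∅ (with ε ∈ FIRST of a nullable right-hand side, so two nullable alternatives also conflict).

FIRST sets of the non-terminals at (or reachable through a nullable prefix from) the front of some alternative:
  FIRST(L) = { '+' }

Productions for T:
  T → + a: FIRST = { '+' }
  T → + b L: FIRST = { '+' }
Productions for L:
  L → + b: FIRST = { '+' }
  L → L T: FIRST = { '+' }

Conflict for T: T → + a and T → + b L
  Overlap: { '+' }
Conflict for L: L → + b and L → L T
  Overlap: { '+' }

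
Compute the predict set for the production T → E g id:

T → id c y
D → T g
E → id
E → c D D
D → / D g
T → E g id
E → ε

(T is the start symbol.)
{ 'c', 'g', 'id' }

PREDICT(T → E g id) = (FIRST(RHS) \ {ε}) ∪ (FOLLOW(T) if ε ∈ FIRST(RHS), i.e. RHS ⇒* ε)
FIRST(E) = { 'c', 'id', ε }
FIRST(E g id) = { 'c', 'g', 'id' }
ε ∉ FIRST(E g id), so FOLLOW(T) is not added.
PREDICT(T → E g id) = { 'c', 'g', 'id' }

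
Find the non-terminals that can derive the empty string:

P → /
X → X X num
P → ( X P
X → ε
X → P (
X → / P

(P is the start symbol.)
{ 'X' }

ε-productions: X → ε
So X is immediately nullable.
No further non-terminal can be added: every production for the remaining non-terminals contains a terminal or a non-nullable non-terminal.
Nullable = { 'X' }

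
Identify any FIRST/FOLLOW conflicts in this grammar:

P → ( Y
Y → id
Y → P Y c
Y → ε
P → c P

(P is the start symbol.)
Yes. Y → id with FOLLOW(Y) on { 'id' }; Y → P Y c with FOLLOW(Y) on { '(', 'c' }

Nullable non-terminals: Y.
FIRST sets used below: FIRST(P) = { '(', 'c' }

Y: nullable alternative(s) Y → ε; FOLLOW(Y) = { $, '(', 'c', 'id' }
  Y → id: FIRST \ {ε} = { 'id' } — overlaps FOLLOW(Y) on { 'id' }: CONFLICT
  Y → P Y c: FIRST \ {ε} = { '(', 'c' } — overlaps FOLLOW(Y) on { '(', 'c' }: CONFLICT
  Y → ε: FIRST \ {ε} = { } — this is the only nullable alternative, skip

P has no nullable alternative, so no FIRST/FOLLOW check is needed there.

So the grammar has 2 FIRST/FOLLOW conflicts (marked CONFLICT above).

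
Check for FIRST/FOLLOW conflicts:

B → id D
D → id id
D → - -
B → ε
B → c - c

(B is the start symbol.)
No FIRST/FOLLOW conflicts.

Nullable non-terminals: B.

B: nullable alternative(s) B → ε; FOLLOW(B) = { $ }
  B → id D: FIRST \ {ε} = { 'id' } — disjoint from FOLLOW(B)
  B → ε: FIRST \ {ε} = { } — this is the only nullable alternative, skip
  B → c - c: FIRST \ {ε} = { 'c' } — disjoint from FOLLOW(B)

D has no nullable alternative, so no FIRST/FOLLOW check is needed there.

No FIRST/FOLLOW conflicts found.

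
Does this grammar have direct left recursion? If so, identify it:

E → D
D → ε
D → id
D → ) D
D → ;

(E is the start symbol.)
Direct left recursion occurs when N → N α for some non-terminal N (the right-hand side begins with the left-hand side itself).

E → D: starts with D
D → ε: starts with ε
D → id: starts with id
D → ) D: starts with ')'
D → ;: starts with ';'

No direct left recursion found.

Answer: No direct left recursion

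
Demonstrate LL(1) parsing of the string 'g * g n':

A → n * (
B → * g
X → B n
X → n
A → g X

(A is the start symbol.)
LL(1) parsing maintains a stack (initially the start symbol over $) and the input. At each step: if the stack top is a terminal, match it against the current input token; if it is a non-terminal N, replace it with the RHS of M[N, lookahead] (the unique production whose predict set contains the lookahead).

Stack is shown with the top on the left.

Stack    Input      Action
--------------------------
A $      g * g n $  output A → g X
g X $    g * g n $  match 'g'
X $      * g n $    output X → B n
B n $    * g n $    output B → * g
* g n $  * g n $    match '*'
g n $    g n $      match 'g'
n $      n $        match 'n'
$        $          accept

The string is accepted.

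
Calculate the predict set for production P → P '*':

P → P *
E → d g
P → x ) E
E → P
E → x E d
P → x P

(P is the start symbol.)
PREDICT(P → P '*') = (FIRST(RHS) \ {ε}) ∪ (FOLLOW(P) if ε ∈ FIRST(RHS), i.e. RHS ⇒* ε)
FIRST(P) = { 'x' }
FIRST(P '*') = { 'x' }
ε ∉ FIRST(P '*'), so FOLLOW(P) is not added.
PREDICT(P → P '*') = { 'x' }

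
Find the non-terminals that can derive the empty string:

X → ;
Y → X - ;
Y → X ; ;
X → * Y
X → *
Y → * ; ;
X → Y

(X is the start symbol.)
None

A non-terminal is nullable if it can derive ε (the empty string): either it has an ε-production, or it has a production whose right-hand side consists entirely of nullable non-terminals.

There are no ε-productions, so no non-terminal can derive ε.
No non-terminals are nullable.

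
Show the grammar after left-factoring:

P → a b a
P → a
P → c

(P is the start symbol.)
P → a P'
P' → b a
P' → ε
P → c

Left-factoring transforms A → αβ₁ | αβ₂ into A → αA' and A' → β₁ | β₂
(α is the longest common prefix among the alternatives). Repeat until
no nonterminal has two alternatives with a common prefix.

Round 1: P has alternatives sharing prefix 'a'. Introduce P': P → a P'
  Add: P' → b a
  Add: P' → ε

No remaining common prefixes — done.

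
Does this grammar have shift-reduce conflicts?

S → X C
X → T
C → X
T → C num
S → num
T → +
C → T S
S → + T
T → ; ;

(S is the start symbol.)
Yes — I1: [T → + .] vs [T → . +]; I5: [X → T .] vs [S → . + T]; I6: [C → X .] vs [T → . +]; I9: [S → X C .] vs [T → C . num]; I14: [S → + T .] vs [S → . + T]

Augment with S' → S and build the canonical LR(0) collection (I0 = CLOSURE({[S' → . S]}), then GOTO on every symbol after a dot until no new states appear). It has 15 states:
  I0: { [C → . T S], [C → . X], [S → . + T], [S → . X C], [S → . num], [S' → . S], [T → . +], [T → . ; ;], [T → . C num], [X → . T] }  — shift
  I1: { [C → . T S], [C → . X], [S → + . T], [T → + .], [T → . +], [T → . ; ;], [T → . C num], [X → . T] }  — shift, reduce
  I2: { [T → ; . ;] }  — shift
  I3: { [T → C . num] }  — shift
  I4: { [S' → S .] }  — accept
  I5: { [C → . T S], [C → . X], [C → T . S], [S → . + T], [S → . X C], [S → . num], [T → . +], [T → . ; ;], [T → . C num], [X → . T], [X → T .] }  — shift, reduce
  I6: { [C → . T S], [C → . X], [C → X .], [S → X . C], [T → . +], [T → . ; ;], [T → . C num], [X → . T] }  — shift, reduce
  I7: { [S → num .] }  — reduce
  I8: { [T → + .] }  — reduce
  I9: { [S → X C .], [T → C . num] }  — shift, reduce
  I10: { [C → X .] }  — reduce
  I11: { [T → C num .] }  — reduce
  I12: { [C → T S .] }  — reduce
  I13: { [T → ; ; .] }  — reduce
  I14: { [C → . T S], [C → . X], [C → T . S], [S → + T .], [S → . + T], [S → . X C], [S → . num], [T → . +], [T → . ; ;], [T → . C num], [X → . T], [X → T .] }  — shift, 2 reduces

I1 contains reduce item [T → + .] and shift items [T → . +], [T → . ; ;] — shift-reduce conflict.
I5 contains reduce item [X → T .] and shift items [S → . + T], [S → . num], [T → . +], [T → . ; ;] — shift-reduce conflict.
I6 contains reduce item [C → X .] and shift items [T → . +], [T → . ; ;] — shift-reduce conflict.
I9 contains reduce item [S → X C .] and shift item [T → C . num] — shift-reduce conflict.
I14 contains reduce items [S → + T .], [X → T .] and shift items [S → . + T], [S → . num], [T → . +], [T → . ; ;] — shift-reduce conflict.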